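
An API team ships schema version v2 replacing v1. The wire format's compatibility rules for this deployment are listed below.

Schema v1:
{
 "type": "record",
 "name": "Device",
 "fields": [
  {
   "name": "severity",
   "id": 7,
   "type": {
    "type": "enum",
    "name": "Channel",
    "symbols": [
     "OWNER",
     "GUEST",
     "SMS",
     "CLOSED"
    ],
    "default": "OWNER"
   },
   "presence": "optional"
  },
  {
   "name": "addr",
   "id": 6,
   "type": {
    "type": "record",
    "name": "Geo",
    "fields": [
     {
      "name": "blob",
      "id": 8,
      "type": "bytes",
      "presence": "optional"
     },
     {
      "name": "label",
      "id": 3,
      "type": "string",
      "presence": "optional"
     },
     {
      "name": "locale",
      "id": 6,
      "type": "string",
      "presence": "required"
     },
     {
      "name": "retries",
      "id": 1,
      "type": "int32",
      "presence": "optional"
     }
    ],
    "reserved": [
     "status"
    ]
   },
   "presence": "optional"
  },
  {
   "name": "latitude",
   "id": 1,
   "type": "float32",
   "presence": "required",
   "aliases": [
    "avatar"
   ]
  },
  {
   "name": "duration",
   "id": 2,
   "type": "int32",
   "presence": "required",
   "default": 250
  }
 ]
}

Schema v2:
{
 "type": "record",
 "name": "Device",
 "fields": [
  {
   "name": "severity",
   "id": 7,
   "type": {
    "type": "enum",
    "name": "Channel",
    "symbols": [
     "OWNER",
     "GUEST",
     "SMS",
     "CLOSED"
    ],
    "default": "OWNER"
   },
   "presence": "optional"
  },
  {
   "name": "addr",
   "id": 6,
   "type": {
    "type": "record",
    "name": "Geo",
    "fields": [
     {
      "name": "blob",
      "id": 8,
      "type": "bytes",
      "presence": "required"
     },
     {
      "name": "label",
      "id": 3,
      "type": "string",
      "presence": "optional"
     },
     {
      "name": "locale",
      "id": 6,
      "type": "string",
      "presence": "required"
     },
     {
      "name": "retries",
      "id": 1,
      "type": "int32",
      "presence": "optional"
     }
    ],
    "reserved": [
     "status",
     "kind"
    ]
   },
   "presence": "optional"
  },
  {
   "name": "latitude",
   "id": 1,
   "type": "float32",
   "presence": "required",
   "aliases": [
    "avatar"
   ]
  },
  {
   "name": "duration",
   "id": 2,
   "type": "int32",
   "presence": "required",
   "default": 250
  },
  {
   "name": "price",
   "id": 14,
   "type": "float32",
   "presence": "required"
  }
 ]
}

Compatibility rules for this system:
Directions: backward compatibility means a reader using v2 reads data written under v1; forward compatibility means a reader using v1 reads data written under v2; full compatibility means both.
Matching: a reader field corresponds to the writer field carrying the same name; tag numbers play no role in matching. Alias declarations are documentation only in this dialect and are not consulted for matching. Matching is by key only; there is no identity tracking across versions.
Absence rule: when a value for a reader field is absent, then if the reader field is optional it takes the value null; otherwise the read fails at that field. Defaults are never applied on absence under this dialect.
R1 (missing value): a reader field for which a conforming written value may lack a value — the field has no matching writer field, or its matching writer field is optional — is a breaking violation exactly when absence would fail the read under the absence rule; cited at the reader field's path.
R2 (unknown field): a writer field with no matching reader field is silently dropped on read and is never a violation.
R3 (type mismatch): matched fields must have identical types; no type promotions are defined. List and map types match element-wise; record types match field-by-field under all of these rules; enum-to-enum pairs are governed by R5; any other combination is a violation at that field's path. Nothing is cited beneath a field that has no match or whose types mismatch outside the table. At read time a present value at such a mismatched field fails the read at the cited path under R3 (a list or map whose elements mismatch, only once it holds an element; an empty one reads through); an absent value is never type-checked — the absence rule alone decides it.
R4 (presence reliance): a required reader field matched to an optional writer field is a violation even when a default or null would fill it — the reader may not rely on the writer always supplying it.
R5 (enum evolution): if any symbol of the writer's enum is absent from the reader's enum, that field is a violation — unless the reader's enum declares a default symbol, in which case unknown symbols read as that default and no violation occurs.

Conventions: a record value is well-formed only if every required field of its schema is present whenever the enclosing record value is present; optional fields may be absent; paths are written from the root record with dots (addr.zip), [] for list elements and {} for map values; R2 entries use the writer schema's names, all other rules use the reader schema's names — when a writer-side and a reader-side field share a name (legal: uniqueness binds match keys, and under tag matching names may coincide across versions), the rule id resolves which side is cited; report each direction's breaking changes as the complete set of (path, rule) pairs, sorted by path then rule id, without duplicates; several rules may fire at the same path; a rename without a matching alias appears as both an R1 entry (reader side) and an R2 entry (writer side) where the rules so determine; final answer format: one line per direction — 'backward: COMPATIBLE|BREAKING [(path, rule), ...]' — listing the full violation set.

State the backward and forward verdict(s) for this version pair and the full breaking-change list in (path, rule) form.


backward: BREAKING [(addr.blob, R1), (addr.blob, R4), (price, R1)]; forward: COMPATIBLE []

each type pair in Device: writer, then reader
checking backward for Device: reader v2 against writer v1:
  severity: Channel -> Channel, writer optional; from severity
  addr: Geo -> Geo, writer optional; from addr
  latitude: float32 -> float32, writer required; from latitude
  duration: int32 -> int32, writer required; from duration
  no writer field matches reader price
  addr.blob: bytes -> bytes, writer optional; from addr.blob
  addr.label: string -> string, writer optional; from addr.label
  addr.locale: string -> string, writer required; from addr.locale
  addr.retries: int32 -> int32, writer optional; from addr.retries
  rule R1 violated at addr.blob
  rule R4 violated at addr.blob
  rule R1 violated at price
  => 3 violation(s): backward is BREAKING for Device
checking forward for Device: reader v1 against writer v2:
  severity: Channel -> Channel, writer optional; from severity
  addr: Geo -> Geo, writer optional; from addr
  latitude: float32 -> float32, writer required; from latitude
  duration: int32 -> int32, writer required; from duration
  writer price: unknown to reader
  addr.blob: bytes -> bytes, writer required; from addr.blob
  addr.label: string -> string, writer optional; from addr.label
  addr.locale: string -> string, writer required; from addr.locale
  addr.retries: int32 -> int32, writer optional; from addr.retries
  nothing fires on Device: forward is COMPATIBLE


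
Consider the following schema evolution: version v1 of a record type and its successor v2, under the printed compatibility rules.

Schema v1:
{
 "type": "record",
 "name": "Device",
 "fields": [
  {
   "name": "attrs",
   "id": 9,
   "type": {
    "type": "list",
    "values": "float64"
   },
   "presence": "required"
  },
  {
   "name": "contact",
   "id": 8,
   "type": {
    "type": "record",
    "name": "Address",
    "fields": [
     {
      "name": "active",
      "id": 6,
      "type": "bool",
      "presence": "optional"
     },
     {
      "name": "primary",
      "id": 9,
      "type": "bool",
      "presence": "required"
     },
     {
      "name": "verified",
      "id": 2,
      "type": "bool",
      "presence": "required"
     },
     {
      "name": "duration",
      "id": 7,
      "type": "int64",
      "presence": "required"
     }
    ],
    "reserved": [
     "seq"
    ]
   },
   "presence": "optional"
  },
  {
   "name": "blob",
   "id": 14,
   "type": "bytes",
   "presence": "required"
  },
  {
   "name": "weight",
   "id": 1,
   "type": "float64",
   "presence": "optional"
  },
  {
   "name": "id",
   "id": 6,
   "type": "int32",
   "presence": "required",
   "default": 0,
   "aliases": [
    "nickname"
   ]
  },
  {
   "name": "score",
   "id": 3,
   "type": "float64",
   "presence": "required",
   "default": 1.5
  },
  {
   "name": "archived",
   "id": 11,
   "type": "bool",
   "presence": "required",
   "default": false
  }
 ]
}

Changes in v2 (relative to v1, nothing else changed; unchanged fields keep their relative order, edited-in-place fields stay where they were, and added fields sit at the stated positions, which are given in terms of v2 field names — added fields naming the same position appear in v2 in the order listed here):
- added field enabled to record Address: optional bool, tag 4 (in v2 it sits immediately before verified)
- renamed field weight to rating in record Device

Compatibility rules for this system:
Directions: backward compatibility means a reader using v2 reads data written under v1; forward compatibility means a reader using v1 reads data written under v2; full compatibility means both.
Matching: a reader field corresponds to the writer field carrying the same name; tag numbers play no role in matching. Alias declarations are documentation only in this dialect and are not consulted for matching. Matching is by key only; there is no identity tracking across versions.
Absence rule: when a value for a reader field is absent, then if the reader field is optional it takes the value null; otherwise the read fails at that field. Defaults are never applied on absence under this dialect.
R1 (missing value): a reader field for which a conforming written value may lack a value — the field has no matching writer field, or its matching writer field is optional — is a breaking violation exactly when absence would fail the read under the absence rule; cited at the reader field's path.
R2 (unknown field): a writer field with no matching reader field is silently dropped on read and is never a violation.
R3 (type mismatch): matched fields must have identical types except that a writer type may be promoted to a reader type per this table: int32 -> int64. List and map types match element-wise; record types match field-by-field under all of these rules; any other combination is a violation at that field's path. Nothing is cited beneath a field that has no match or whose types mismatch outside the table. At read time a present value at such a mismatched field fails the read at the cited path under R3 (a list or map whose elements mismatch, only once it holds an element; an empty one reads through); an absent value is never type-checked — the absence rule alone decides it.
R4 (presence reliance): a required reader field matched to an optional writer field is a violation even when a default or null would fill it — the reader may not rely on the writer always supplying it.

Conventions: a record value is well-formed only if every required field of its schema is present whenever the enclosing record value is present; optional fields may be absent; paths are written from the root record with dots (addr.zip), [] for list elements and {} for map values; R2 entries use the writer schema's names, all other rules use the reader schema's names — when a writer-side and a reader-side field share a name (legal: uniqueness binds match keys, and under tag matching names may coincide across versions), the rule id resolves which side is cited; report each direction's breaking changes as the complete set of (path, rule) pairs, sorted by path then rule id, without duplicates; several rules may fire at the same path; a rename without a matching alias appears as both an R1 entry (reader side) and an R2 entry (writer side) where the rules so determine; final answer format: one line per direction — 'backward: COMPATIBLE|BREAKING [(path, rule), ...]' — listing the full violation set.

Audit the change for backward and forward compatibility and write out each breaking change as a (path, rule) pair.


each type pair in Device: writer, then reader
backward on Device — v2 reading data written by v1:
  list<float64> -> list<float64>, writer required: attrs aligns to attrs
  Address -> Address, writer optional: contact aligns to contact
  bytes -> bytes, writer required: blob aligns to blob
  rating: no writer match
  int32 -> int32, writer required: id aligns to id
  float64 -> float64, writer required: score aligns to score
  bool -> bool, writer required: archived aligns to archived
  leftover writer field: weight
  bool -> bool, writer optional: contact.active aligns to contact.active
  bool -> bool, writer required: contact.primary aligns to contact.primary
  contact.enabled: no writer match
  bool -> bool, writer required: contact.verified aligns to contact.verified
  int64 -> int64, writer required: contact.duration aligns to contact.duration
  nothing fires on Device: backward is COMPATIBLE
forward on Device — v1 reading data written by v2:
  list<float64> -> list<float64>, writer required: attrs aligns to attrs
  Address -> Address, writer optional: contact aligns to contact
  bytes -> bytes, writer required: blob aligns to blob
  weight: no writer match
  int32 -> int32, writer required: id aligns to id
  float64 -> float64, writer required: score aligns to score
  bool -> bool, writer required: archived aligns to archived
  leftover writer field: rating
  bool -> bool, writer optional: contact.active aligns to contact.active
  bool -> bool, writer required: contact.primary aligns to contact.primary
  bool -> bool, writer required: contact.verified aligns to contact.verified
  int64 -> int64, writer required: contact.duration aligns to contact.duration
  leftover writer field: contact.enabled
  nothing fires on Device: forward is COMPATIBLE

backward: COMPATIBLE []; forward: COMPATIBLE []


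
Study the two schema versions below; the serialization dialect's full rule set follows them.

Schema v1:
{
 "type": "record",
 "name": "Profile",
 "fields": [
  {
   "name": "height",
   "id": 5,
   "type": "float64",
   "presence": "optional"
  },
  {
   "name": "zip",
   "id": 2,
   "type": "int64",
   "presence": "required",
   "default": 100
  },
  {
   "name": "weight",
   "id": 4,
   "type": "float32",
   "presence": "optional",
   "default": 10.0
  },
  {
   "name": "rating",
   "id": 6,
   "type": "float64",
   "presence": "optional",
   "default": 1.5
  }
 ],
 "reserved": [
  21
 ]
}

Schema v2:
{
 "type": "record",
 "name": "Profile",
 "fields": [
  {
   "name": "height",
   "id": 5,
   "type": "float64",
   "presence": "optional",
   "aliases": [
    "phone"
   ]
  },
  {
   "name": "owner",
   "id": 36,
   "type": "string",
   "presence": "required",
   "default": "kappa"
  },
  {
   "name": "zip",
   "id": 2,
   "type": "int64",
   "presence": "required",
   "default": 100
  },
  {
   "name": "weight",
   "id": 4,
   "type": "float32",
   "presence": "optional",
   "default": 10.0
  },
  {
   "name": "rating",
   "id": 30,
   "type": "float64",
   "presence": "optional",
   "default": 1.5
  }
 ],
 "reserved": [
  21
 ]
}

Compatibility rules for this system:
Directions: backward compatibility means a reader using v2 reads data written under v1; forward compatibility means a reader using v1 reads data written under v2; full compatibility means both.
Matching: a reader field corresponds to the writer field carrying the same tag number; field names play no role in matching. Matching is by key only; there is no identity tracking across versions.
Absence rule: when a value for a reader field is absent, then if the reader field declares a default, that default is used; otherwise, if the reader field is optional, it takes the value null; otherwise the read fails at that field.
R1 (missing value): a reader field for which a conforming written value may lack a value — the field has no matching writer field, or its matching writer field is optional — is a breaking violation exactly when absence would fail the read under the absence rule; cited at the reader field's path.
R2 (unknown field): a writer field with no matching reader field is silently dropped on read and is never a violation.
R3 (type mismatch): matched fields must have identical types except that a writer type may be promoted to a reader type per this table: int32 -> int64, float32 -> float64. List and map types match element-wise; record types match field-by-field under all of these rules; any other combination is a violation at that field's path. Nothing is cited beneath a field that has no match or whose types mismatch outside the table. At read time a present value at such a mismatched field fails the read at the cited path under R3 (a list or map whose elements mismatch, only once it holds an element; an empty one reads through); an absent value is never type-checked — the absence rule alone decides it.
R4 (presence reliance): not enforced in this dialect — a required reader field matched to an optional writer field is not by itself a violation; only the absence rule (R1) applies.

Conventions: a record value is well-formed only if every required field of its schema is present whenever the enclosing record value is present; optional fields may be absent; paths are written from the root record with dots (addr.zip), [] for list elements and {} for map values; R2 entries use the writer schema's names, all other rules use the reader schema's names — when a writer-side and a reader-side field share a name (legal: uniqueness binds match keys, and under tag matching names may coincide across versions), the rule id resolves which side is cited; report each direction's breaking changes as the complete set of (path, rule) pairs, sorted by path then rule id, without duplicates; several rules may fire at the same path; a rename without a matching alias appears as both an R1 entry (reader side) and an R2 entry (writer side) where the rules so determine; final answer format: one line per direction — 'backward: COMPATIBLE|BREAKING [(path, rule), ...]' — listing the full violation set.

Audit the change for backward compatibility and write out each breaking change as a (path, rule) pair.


backward: COMPATIBLE []

each type pair in Profile: writer, then reader
checking backward for Profile: reader v2 against writer v1:
  writer optional, float64 -> float64: reader height maps from writer height
  no writer field matches reader owner
  writer required, int64 -> int64: reader zip maps from writer zip
  writer optional, float32 -> float32: reader weight maps from writer weight
  no writer field matches reader rating
  leftover writer field: rating
  nothing fires on Profile: backward is COMPATIBLE
ruling out the remaining Profile differences:
  field rating in record Profile: tag 6 changed to 30 -> no rule fires on it in Profile's dialect; the asked verdict holds
  added field owner to record Profile: required string, tag 36, default "kappa" (in v2 it sits immediately before zip) -> no rule fires on it in Profile's dialect; the asked verdict holds


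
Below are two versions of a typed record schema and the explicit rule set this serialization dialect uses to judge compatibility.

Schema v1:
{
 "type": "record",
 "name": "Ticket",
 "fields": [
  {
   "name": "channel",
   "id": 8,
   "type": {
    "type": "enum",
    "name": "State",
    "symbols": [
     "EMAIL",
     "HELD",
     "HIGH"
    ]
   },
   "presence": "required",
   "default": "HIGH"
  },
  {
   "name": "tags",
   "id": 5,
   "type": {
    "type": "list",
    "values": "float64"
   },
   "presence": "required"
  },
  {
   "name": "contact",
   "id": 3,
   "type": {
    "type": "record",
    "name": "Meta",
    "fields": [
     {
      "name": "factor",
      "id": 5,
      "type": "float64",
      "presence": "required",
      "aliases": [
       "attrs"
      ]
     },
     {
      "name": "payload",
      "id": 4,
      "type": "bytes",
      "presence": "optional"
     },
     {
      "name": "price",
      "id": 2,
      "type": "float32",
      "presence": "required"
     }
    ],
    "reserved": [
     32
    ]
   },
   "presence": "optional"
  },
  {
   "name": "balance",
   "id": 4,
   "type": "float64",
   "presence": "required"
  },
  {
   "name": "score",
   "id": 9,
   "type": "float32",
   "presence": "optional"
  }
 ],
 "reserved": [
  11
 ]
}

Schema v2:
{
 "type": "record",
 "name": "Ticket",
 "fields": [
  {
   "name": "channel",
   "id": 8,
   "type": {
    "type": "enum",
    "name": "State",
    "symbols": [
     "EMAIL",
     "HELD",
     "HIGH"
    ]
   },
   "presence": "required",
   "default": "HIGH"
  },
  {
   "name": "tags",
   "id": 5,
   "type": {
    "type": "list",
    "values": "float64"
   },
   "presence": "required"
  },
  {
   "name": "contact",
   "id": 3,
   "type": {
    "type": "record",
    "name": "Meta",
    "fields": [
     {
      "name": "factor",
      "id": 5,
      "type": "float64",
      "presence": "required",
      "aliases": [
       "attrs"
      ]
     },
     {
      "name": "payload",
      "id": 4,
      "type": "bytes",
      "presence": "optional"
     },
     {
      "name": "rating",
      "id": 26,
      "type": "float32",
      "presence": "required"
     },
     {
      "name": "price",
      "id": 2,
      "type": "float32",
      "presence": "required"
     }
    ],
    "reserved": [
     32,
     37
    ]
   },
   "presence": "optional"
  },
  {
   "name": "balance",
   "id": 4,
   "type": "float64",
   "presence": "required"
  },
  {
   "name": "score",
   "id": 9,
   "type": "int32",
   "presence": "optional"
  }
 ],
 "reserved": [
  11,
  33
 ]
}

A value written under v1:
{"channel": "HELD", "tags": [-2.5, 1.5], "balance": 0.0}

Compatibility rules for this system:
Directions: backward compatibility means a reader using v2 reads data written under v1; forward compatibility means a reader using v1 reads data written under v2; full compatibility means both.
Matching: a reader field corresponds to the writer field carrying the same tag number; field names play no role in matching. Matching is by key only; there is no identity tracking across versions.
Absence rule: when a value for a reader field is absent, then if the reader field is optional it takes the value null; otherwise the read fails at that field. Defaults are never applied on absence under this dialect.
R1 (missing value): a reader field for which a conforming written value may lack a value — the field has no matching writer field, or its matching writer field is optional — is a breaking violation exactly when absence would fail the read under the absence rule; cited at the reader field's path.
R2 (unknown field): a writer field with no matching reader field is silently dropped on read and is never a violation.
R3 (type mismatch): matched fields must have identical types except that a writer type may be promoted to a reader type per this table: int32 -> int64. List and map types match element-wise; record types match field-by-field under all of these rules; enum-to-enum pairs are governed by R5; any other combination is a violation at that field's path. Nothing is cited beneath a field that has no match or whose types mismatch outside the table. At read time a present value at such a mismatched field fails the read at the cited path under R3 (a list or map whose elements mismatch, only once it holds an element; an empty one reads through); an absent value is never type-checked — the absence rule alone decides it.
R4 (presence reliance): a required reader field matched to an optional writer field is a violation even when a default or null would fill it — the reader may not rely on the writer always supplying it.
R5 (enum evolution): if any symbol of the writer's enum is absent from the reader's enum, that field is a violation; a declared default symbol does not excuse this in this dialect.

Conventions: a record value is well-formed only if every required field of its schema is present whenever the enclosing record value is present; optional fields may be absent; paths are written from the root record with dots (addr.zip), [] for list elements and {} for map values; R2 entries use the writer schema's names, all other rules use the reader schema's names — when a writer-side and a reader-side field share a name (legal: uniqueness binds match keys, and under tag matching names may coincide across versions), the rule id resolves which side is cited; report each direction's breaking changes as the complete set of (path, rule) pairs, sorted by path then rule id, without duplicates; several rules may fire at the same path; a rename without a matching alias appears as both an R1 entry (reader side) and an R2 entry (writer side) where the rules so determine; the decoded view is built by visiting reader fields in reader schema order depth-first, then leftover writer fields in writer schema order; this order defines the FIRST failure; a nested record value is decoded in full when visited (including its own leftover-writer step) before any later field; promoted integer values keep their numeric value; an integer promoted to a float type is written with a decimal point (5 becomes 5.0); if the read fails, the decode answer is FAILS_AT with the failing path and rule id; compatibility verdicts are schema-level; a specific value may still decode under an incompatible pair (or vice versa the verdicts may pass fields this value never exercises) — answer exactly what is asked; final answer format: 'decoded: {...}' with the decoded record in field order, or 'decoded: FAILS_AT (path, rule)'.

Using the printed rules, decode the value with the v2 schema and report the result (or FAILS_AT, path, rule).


decoded: {"channel": "HELD", "tags": [-2.5, 1.5], "contact": null, "balance": 0.0, "score": null}

the writer's type comes first in each Ticket pair
migrating the Ticket value to v2:
  channel := "HELD"
  tags := [-2.5, 1.5]
  contact := null (not supplied -> null)
  balance := 0.0
  score := null (not supplied -> null)
  => decoded: {"channel": "HELD", "tags": [-2.5, 1.5], "contact": null, "balance": 0.0, "score": null}
diffs on Ticket not affecting the asked answer:
  added field rating to record Meta: required float32, tag 26 (in v2 it sits immediately before price) -> changes Ticket's schema-level verdicts only — the decode of this value is the same
  field score in record Ticket: type float32 changed to int32 -> changes Ticket's schema-level verdicts only — the decode of this value is the same


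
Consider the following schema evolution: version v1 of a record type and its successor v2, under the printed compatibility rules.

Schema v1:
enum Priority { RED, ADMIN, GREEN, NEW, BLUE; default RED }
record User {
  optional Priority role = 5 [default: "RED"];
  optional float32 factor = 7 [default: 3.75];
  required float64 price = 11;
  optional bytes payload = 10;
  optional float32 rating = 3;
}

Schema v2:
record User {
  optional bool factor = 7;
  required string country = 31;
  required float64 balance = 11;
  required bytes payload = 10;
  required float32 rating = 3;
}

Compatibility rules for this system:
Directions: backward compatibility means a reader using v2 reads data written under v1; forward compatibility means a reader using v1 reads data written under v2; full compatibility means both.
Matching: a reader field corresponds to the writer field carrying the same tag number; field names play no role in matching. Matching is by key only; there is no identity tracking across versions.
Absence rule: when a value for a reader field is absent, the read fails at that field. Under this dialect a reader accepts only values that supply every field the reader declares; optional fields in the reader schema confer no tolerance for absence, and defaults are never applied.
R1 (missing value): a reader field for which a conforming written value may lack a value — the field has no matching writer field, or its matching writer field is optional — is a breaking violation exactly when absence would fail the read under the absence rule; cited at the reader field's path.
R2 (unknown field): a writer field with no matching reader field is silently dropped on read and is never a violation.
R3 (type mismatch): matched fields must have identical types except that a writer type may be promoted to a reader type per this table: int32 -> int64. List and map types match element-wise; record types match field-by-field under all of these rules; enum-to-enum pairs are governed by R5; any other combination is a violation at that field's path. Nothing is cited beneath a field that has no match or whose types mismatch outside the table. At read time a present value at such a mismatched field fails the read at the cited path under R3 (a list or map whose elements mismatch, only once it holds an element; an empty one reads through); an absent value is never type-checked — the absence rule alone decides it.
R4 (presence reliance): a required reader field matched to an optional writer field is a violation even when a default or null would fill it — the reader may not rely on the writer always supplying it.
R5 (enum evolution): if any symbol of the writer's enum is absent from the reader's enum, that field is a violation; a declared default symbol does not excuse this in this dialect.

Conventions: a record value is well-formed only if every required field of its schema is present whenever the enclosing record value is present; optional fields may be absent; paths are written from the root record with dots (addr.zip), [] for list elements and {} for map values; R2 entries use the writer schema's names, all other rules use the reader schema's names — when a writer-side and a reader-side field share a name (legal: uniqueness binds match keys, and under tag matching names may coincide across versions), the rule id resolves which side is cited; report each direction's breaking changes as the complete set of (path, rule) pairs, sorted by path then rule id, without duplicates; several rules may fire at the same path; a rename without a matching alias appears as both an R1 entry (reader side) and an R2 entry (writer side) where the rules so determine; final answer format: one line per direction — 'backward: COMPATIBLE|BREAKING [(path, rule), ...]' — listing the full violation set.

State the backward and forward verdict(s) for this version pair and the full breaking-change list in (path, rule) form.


backward: BREAKING [(country, R1), (factor, R1), (factor, R3), (payload, R1), (payload, R4), (rating, R1), (rating, R4)]; forward: BREAKING [(factor, R1), (factor, R3), (role, R1)]

the writer's type comes first in each User pair
checking backward for User: reader v2 against writer v1:
  writer optional, float32 -> bool: reader factor maps from writer factor
  country: no writer-side match
  writer required, float64 -> float64: reader balance maps from writer price
  writer optional, bytes -> bytes: reader payload maps from writer payload
  writer optional, float32 -> float32: reader rating maps from writer rating
  writer field role has no reader counterpart
  violation R1 at country
  violation R1 at factor
  violation R3 at factor
  violation R1 at payload
  violation R4 at payload
  violation R1 at rating
  violation R4 at rating
  => backward verdict for User: BREAKING, 7 violation(s)
checking forward for User: reader v1 against writer v2:
  role: no writer-side match
  writer optional, bool -> float32: reader factor maps from writer factor
  writer required, float64 -> float64: reader price maps from writer balance
  writer required, bytes -> bytes: reader payload maps from writer payload
  writer required, float32 -> float32: reader rating maps from writer rating
  writer field country has no reader counterpart
  violation R1 at factor
  violation R3 at factor
  violation R1 at role
  => forward verdict for User: BREAKING, 3 violation(s)


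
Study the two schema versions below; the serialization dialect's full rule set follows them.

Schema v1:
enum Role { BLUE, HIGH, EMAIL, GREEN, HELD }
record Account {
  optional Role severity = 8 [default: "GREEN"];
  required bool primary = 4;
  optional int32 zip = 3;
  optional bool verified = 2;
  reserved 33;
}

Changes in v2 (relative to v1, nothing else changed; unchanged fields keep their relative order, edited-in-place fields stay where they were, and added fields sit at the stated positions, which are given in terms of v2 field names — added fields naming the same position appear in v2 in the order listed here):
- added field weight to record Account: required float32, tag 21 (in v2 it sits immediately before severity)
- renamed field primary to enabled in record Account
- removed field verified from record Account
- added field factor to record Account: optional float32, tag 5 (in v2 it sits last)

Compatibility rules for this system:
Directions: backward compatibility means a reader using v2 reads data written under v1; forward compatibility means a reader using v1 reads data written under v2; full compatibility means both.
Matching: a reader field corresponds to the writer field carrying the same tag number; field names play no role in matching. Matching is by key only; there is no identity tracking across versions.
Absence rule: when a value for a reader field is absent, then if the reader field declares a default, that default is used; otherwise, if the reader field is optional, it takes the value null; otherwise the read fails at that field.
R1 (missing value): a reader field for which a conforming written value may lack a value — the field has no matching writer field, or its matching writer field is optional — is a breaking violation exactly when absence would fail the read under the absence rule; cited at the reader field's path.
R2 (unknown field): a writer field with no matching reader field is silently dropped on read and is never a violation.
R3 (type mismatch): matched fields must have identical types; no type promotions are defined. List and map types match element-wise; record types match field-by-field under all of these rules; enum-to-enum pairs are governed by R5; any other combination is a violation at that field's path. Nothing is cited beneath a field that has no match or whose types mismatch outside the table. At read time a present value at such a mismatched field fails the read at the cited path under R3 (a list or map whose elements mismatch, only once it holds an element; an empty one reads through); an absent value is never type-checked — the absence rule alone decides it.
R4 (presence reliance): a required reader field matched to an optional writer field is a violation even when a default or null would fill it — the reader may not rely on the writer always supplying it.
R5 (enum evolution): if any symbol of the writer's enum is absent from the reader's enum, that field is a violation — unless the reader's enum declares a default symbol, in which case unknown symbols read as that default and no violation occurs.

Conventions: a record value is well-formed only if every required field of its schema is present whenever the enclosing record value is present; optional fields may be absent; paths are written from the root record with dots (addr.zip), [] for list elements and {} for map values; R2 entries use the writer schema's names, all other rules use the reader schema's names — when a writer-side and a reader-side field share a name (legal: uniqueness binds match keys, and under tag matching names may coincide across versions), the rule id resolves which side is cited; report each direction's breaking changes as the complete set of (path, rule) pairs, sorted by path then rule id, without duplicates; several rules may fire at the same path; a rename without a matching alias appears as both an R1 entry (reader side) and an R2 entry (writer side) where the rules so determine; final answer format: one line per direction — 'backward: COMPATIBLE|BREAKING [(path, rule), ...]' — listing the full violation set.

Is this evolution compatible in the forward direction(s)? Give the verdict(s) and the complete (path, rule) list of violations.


forward: COMPATIBLE []

in Account below, arrows point writer -> reader
checking forward for Account: reader v1 against writer v2:
  Role -> Role, writer optional: severity aligns to severity
  bool -> bool, writer required: primary aligns to enabled
  int32 -> int32, writer optional: zip aligns to zip
  verified: no writer match
  weight (writer side), unknown to reader
  factor (writer side), unknown to reader
  => forward: COMPATIBLE
remaining Account differences; none change what is asked:
  added field factor to record Account: optional float32, tag 5 (in v2 it sits last) -> triggers nothing under Account's printed rules — same verdict
  renamed field primary to enabled in record Account -> triggers nothing under Account's printed rules — same verdict
  removed field verified from record Account -> triggers nothing under Account's printed rules — same verdict
  added field weight to record Account: required float32, tag 21 (in v2 it sits immediately before severity) -> affects backward compatibility only, which is not asked


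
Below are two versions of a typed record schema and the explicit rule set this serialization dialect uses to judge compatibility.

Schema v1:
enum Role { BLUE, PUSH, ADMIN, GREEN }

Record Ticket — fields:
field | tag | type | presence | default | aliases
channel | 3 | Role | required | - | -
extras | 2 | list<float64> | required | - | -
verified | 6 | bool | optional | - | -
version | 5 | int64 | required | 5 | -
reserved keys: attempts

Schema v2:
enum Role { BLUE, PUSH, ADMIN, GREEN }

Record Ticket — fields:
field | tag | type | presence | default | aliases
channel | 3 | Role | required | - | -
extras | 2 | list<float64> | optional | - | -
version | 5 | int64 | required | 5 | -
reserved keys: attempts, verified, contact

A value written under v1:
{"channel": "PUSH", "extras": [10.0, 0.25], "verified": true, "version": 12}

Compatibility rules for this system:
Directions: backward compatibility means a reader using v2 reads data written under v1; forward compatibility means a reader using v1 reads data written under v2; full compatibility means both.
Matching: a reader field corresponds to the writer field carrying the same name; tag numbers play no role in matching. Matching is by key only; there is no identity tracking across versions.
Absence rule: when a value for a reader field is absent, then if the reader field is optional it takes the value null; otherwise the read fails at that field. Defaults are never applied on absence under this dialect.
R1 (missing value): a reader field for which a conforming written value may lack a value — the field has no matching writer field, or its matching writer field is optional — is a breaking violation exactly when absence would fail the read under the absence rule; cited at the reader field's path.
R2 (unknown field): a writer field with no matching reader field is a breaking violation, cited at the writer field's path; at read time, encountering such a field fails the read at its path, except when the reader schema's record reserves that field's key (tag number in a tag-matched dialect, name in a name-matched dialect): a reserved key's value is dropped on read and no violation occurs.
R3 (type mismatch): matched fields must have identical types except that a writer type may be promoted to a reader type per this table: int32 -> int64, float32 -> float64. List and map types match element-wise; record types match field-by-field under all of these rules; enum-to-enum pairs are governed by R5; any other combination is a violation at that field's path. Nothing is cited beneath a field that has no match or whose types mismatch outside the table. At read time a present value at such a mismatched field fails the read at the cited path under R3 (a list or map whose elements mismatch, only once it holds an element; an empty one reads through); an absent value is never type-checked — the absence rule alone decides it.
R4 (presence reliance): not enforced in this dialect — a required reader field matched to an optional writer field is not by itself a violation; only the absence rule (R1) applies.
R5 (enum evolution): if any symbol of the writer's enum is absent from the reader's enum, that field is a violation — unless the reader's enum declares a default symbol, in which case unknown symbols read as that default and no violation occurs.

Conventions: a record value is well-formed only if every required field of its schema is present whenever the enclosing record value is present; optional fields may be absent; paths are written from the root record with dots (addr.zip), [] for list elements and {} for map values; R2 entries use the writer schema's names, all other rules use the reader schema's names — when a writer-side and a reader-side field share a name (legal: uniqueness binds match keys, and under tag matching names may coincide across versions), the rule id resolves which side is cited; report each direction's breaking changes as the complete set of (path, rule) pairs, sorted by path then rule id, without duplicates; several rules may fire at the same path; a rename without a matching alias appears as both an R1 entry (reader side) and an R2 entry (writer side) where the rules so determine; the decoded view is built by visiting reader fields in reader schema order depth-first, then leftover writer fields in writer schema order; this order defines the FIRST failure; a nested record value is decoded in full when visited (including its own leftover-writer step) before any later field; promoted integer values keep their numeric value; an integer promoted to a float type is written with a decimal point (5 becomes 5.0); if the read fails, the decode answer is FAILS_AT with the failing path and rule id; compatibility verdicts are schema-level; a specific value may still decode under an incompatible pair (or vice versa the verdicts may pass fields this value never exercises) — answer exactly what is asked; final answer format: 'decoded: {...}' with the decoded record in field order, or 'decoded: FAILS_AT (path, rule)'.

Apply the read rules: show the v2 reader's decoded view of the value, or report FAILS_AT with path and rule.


decoded: {"channel": "PUSH", "extras": [10.0, 0.25], "version": 12}

arrows below run writer -> reader for Ticket
decoding the Ticket value with the v2 reader:
  channel := "PUSH"
  extras := [10.0, 0.25]
  version := 12
  writer verified: reserved -> dropped
  => decoded: {"channel": "PUSH", "extras": [10.0, 0.25], "version": 12}
the other Ticket changes do not affect what is asked:
  field extras in record Ticket: required changed to optional -> changes Ticket's schema-level verdicts only — the decode of this value is the same
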